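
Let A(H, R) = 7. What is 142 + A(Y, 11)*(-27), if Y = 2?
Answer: -47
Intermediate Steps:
142 + A(Y, 11)*(-27) = 142 + 7*(-27) = 142 - 189 = -47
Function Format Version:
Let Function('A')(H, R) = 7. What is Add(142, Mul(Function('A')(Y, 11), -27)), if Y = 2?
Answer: -47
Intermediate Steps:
Add(142, Mul(Function('A')(Y, 11), -27)) = Add(142, Mul(7, -27)) = Add(142, -189) = -47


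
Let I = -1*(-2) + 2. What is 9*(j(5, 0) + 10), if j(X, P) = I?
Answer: 126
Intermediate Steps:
I = 4 (I = 2 + 2 = 4)
j(X, P) = 4
9*(j(5, 0) + 10) = 9*(4 + 10) = 9*14 = 126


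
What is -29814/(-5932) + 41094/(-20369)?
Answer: 181755879/60414454 ≈ 3.0085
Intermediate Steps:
-29814/(-5932) + 41094/(-20369) = -29814*(-1/5932) + 41094*(-1/20369) = 14907/2966 - 41094/20369 = 181755879/60414454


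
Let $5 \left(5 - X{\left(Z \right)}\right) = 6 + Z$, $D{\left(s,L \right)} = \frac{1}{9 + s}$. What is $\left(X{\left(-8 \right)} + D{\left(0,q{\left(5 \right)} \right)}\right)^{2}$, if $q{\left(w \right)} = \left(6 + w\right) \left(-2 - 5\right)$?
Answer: $\frac{61504}{2025} \approx 30.372$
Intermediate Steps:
$q{\left(w \right)} = -42 - 7 w$ ($q{\left(w \right)} = \left(6 + w\right) \left(-7\right) = -42 - 7 w$)
$X{\left(Z \right)} = \frac{19}{5} - \frac{Z}{5}$ ($X{\left(Z \right)} = 5 - \frac{6 + Z}{5} = 5 - \left(\frac{6}{5} + \frac{Z}{5}\right) = \frac{19}{5} - \frac{Z}{5}$)
$\left(X{\left(-8 \right)} + D{\left(0,q{\left(5 \right)} \right)}\right)^{2} = \left(\left(\frac{19}{5} - - \frac{8}{5}\right) + \frac{1}{9 + 0}\right)^{2} = \left(\left(\frac{19}{5} + \frac{8}{5}\right) + \frac{1}{9}\right)^{2} = \left(\frac{27}{5} + \frac{1}{9}\right)^{2} = \left(\frac{248}{45}\right)^{2} = \frac{61504}{2025}$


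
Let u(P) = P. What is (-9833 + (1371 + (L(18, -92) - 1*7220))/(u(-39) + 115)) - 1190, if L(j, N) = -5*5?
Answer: -421811/38 ≈ -11100.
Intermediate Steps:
L(j, N) = -25
(-9833 + (1371 + (L(18, -92) - 1*7220))/(u(-39) + 115)) - 1190 = (-9833 + (1371 + (-25 - 1*7220))/(-39 + 115)) - 1190 = (-9833 + (1371 + (-25 - 7220))/76) - 1190 = (-9833 + (1371 - 7245)*(1/76)) - 1190 = (-9833 - 5874*1/76) - 1190 = (-9833 - 2937/38) - 1190 = -376591/38 - 1190 = -421811/38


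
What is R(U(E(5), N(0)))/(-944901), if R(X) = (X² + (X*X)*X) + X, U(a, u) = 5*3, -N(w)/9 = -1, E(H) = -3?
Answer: -1205/314967 ≈ -0.0038258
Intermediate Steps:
N(w) = 9 (N(w) = -9*(-1) = 9)
U(a, u) = 15
R(X) = X + X² + X³ (R(X) = (X² + X²*X) + X = (X² + X³) + X = X + X² + X³)
R(U(E(5), N(0)))/(-944901) = (15*(1 + 15 + 15²))/(-944901) = (15*(1 + 15 + 225))*(-1/944901) = (15*241)*(-1/944901) = 3615*(-1/944901) = -1205/314967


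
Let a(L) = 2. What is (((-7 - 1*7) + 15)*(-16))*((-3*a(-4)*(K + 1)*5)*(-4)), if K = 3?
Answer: -7680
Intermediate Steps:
(((-7 - 1*7) + 15)*(-16))*((-3*a(-4)*(K + 1)*5)*(-4)) = (((-7 - 1*7) + 15)*(-16))*((-6*(3 + 1)*5)*(-4)) = (((-7 - 7) + 15)*(-16))*((-6*4*5)*(-4)) = ((-14 + 15)*(-16))*((-3*8*5)*(-4)) = (1*(-16))*(-24*5*(-4)) = -(-1920)*(-4) = -16*480 = -7680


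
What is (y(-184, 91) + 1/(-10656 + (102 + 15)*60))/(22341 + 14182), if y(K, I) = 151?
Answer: 549035/132797628 ≈ 0.0041344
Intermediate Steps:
(y(-184, 91) + 1/(-10656 + (102 + 15)*60))/(22341 + 14182) = (151 + 1/(-10656 + (102 + 15)*60))/(22341 + 14182) = (151 + 1/(-10656 + 117*60))/36523 = (151 + 1/(-10656 + 7020))*(1/36523) = (151 + 1/(-3636))*(1/36523) = (151 - 1/3636)*(1/36523) = (549035/3636)*(1/36523) = 549035/132797628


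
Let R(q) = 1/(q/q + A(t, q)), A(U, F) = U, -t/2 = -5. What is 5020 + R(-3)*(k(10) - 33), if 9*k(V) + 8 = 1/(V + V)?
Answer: 3311167/660 ≈ 5016.9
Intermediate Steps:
t = 10 (t = -2*(-5) = 10)
k(V) = -8/9 + 1/(18*V) (k(V) = -8/9 + 1/(9*(V + V)) = -8/9 + 1/(9*((2*V))) = -8/9 + (1/(2*V))/9 = -8/9 + 1/(18*V))
R(q) = 1/11 (R(q) = 1/(q/q + 10) = 1/(1 + 10) = 1/11)
5020 + R(-3)*(k(10) - 33) = 5020 + ((1/18)*(1 - 16*10)/10 - 33)/11 = 5020 + ((1/18)*(⅒)*(1 - 160) - 33)/11 = 5020 + ((1/18)*(⅒)*(-159) - 33)/11 = 5020 + (-53/60 - 33)/11 = 5020 + (1/11)*(-2033/60) = 5020 - 2033/660 = 3311167/660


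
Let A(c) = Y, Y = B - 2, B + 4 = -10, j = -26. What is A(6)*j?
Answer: 416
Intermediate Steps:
B = -14 (B = -4 - 10 = -14)
Y = -16 (Y = -14 - 2 = -16)
A(c) = -16
A(6)*j = -16*(-26) = 416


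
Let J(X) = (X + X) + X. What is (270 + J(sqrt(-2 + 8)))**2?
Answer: 72954 + 1620*sqrt(6) ≈ 76922.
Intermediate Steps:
J(X) = 3*X (J(X) = 2*X + X = 3*X)
(270 + J(sqrt(-2 + 8)))**2 = (270 + 3*sqrt(-2 + 8))**2 = (270 + 3*sqrt(6))**2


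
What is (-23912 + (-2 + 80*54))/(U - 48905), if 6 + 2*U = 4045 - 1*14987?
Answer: 19594/54379 ≈ 0.36032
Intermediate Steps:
U = -5474 (U = -3 + (4045 - 1*14987)/2 = -3 + (4045 - 14987)/2 = -3 + (1/2)*(-10942) = -3 - 5471 = -5474)
(-23912 + (-2 + 80*54))/(U - 48905) = (-23912 + (-2 + 80*54))/(-5474 - 48905) = (-23912 + (-2 + 4320))/(-54379) = (-23912 + 4318)*(-1/54379) = -19594*(-1/54379) = 19594/54379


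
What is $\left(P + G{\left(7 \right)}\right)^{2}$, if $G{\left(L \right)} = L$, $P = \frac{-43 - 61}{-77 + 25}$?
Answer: $81$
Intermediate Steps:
$P = 2$ ($P = - \frac{104}{-52} = \left(-104\right) \left(- \frac{1}{52}\right) = 2$)
$\left(P + G{\left(7 \right)}\right)^{2} = \left(2 + 7\right)^{2} = 9^{2} = 81$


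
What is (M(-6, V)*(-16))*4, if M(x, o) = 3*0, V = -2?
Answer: 0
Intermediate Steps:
M(x, o) = 0
(M(-6, V)*(-16))*4 = (0*(-16))*4 = 0*4 = 0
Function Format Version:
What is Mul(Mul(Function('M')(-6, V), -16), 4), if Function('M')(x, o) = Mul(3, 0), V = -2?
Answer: 0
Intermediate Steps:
Function('M')(x, o) = 0
Mul(Mul(Function('M')(-6, V), -16), 4) = Mul(Mul(0, -16), 4) = Mul(0, 4) = 0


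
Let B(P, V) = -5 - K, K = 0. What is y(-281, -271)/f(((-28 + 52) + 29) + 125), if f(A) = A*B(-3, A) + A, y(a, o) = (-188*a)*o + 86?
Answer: 7158151/356 ≈ 20107.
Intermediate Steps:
y(a, o) = 86 - 188*a*o (y(a, o) = -188*a*o + 86 = 86 - 188*a*o)
B(P, V) = -5 (B(P, V) = -5 - 1*0 = -5 + 0 = -5)
f(A) = -4*A (f(A) = A*(-5) + A = -5*A + A = -4*A)
y(-281, -271)/f(((-28 + 52) + 29) + 125) = (86 - 188*(-281)*(-271))/((-4*(((-28 + 52) + 29) + 125))) = (86 - 14316388)/((-4*((24 + 29) + 125))) = -14316302*(-1/(4*(53 + 125))) = -14316302/((-4*178)) = -14316302/(-712) = -14316302*(-1/712) = 7158151/356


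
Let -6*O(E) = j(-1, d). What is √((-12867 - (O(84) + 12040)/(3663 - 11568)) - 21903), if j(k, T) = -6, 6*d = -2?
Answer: I*√2172648215145/7905 ≈ 186.46*I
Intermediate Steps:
d = -⅓ (d = (⅙)*(-2) = -⅓ ≈ -0.33333)
O(E) = 1 (O(E) = -⅙*(-6) = 1)
√((-12867 - (O(84) + 12040)/(3663 - 11568)) - 21903) = √((-12867 - (1 + 12040)/(3663 - 11568)) - 21903) = √((-12867 - 12041/(-7905)) - 21903) = √((-12867 - 12041*(-1)/7905) - 21903) = √((-12867 - 1*(-12041/7905)) - 21903) = √((-12867 + 12041/7905) - 21903) = √(-101701594/7905 - 21903) = √(-274844809/7905) = I*√2172648215145/7905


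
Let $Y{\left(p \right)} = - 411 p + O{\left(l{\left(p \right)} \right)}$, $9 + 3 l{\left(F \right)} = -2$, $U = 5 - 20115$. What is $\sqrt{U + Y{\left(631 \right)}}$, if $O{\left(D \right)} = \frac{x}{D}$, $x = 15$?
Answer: $\frac{i \sqrt{33814066}}{11} \approx 528.63 i$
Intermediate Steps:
$U = -20110$
$l{\left(F \right)} = - \frac{11}{3}$ ($l{\left(F \right)} = -3 + \frac{1}{3} \left(-2\right) = -3 - \frac{2}{3} = - \frac{11}{3}$)
$O{\left(D \right)} = \frac{15}{D}$
$Y{\left(p \right)} = - \frac{45}{11} - 411 p$ ($Y{\left(p \right)} = - 411 p + \frac{15}{- \frac{11}{3}} = - 411 p + 15 \left(- \frac{3}{11}\right) = - 411 p - \frac{45}{11} = - \frac{45}{11} - 411 p$)
$\sqrt{U + Y{\left(631 \right)}} = \sqrt{-20110 - \frac{2852796}{11}} = \sqrt{- \frac{3074006}{11}} = \frac{i \sqrt{33814066}}{11}$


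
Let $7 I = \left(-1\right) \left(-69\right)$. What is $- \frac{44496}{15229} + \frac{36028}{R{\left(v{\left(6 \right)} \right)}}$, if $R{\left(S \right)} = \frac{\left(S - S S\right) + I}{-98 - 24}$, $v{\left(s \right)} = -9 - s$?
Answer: $\frac{468492848792}{24533919} \approx 19096.0$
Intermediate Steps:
$I = \frac{69}{7}$ ($I = \frac{\left(-1\right) \left(-69\right)}{7} = \frac{1}{7} \cdot 69 = \frac{69}{7} \approx 9.8571$)
$R{\left(S \right)} = - \frac{69}{854} - \frac{S}{122} + \frac{S^{2}}{122}$ ($R{\left(S \right)} = \frac{\left(S - S S\right) + \frac{69}{7}}{-98 - 24} = \frac{\left(S - S^{2}\right) + \frac{69}{7}}{-98 - 24} = \frac{\frac{69}{7} + S - S^{2}}{-98 - 24} = \frac{\frac{69}{7} + S - S^{2}}{-122} = \left(\frac{69}{7} + S - S^{2}\right) \left(- \frac{1}{122}\right) = - \frac{69}{854} - \frac{S}{122} + \frac{S^{2}}{122}$)
$- \frac{44496}{15229} + \frac{36028}{R{\left(v{\left(6 \right)} \right)}} = - \frac{44496}{15229} + \frac{36028}{- \frac{69}{854} - \frac{-9 - 6}{122} + \frac{\left(-9 - 6\right)^{2}}{122}} = \left(-44496\right) \frac{1}{15229} + \frac{36028}{- \frac{69}{854} - \frac{-9 - 6}{122} + \frac{\left(-9 - 6\right)^{2}}{122}} = - \frac{44496}{15229} + \frac{36028}{- \frac{69}{854} - - \frac{15}{122} + \frac{\left(-15\right)^{2}}{122}} = - \frac{44496}{15229} + \frac{36028}{- \frac{69}{854} + \frac{15}{122} + \frac{1}{122} \cdot 225} = - \frac{44496}{15229} + \frac{36028}{- \frac{69}{854} + \frac{15}{122} + \frac{225}{122}} = - \frac{44496}{15229} + \frac{36028}{\frac{1611}{854}} = - \frac{44496}{15229} + 36028 \cdot \frac{854}{1611} = - \frac{44496}{15229} + \frac{30767912}{1611} = \frac{468492848792}{24533919}$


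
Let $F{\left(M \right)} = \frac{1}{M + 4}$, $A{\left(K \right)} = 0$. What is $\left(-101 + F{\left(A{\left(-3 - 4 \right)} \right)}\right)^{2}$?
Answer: $\frac{162409}{16} \approx 10151.0$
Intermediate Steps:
$F{\left(M \right)} = \frac{1}{4 + M}$
$\left(-101 + F{\left(A{\left(-3 - 4 \right)} \right)}\right)^{2} = \left(-101 + \frac{1}{4 + 0}\right)^{2} = \left(-101 + \frac{1}{4}\right)^{2} = \left(- \frac{403}{4}\right)^{2} = \frac{162409}{16}$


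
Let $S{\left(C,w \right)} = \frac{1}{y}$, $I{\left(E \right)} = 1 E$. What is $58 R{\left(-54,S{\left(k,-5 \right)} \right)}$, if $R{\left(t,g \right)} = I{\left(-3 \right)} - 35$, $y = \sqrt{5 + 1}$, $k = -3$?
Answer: $-2204$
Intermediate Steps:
$y = \sqrt{6} \approx 2.4495$
$I{\left(E \right)} = E$
$S{\left(C,w \right)} = \frac{\sqrt{6}}{6}$ ($S{\left(C,w \right)} = \frac{1}{\sqrt{6}} = \frac{\sqrt{6}}{6}$)
$R{\left(t,g \right)} = -38$ ($R{\left(t,g \right)} = -3 - 35 = -38$)
$58 R{\left(-54,S{\left(k,-5 \right)} \right)} = 58 \left(-38\right) = -2204$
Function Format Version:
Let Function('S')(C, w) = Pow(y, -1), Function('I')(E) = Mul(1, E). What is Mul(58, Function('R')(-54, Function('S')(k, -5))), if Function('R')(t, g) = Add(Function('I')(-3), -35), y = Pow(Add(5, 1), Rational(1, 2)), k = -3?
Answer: -2204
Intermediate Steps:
y = Pow(6, Rational(1, 2)) ≈ 2.4495
Function('I')(E) = E
Function('S')(C, w) = Mul(Rational(1, 6), Pow(6, Rational(1, 2))) (Function('S')(C, w) = Pow(Pow(6, Rational(1, 2)), -1) = Mul(Rational(1, 6), Pow(6, Rational(1, 2))))
Function('R')(t, g) = -38 (Function('R')(t, g) = Add(-3, -35) = -38)
Mul(58, Function('R')(-54, Function('S')(k, -5))) = Mul(58, -38) = -2204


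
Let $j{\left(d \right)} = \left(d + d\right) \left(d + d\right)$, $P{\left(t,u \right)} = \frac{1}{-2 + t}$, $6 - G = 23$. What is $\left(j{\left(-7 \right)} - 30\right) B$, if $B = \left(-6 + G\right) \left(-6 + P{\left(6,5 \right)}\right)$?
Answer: $\frac{43907}{2} \approx 21954.0$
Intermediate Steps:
$G = -17$ ($G = 6 - 23 = -17$)
$B = \frac{529}{4}$ ($B = \left(-6 - 17\right) \left(-6 + \frac{1}{-2 + 6}\right) = - 23 \left(-6 + \frac{1}{4}\right) = \left(-23\right) \left(- \frac{23}{4}\right) = \frac{529}{4} \approx 132.25$)
$j{\left(d \right)} = 4 d^{2}$ ($j{\left(d \right)} = 2 d 2 d = 4 d^{2}$)
$\left(j{\left(-7 \right)} - 30\right) B = \left(4 \left(-7\right)^{2} - 30\right) \frac{529}{4} = \left(4 \cdot 49 - 30\right) \frac{529}{4} = \left(196 - 30\right) \frac{529}{4} = 166 \cdot \frac{529}{4} = \frac{43907}{2}$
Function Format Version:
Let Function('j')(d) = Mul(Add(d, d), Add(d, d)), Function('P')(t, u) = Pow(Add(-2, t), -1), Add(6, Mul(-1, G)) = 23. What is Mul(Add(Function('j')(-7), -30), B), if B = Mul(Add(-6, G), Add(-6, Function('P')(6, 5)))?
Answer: Rational(43907, 2) ≈ 21954.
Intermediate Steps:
G = -17 (G = Add(6, Mul(-1, 23)) = Add(6, -23) = -17)
B = Rational(529, 4) (B = Mul(Add(-6, -17), Add(-6, Pow(Add(-2, 6), -1))) = Mul(-23, Add(-6, Pow(4, -1))) = Mul(-23, Add(-6, Rational(1, 4))) = Mul(-23, Rational(-23, 4)) = Rational(529, 4) ≈ 132.25)
Function('j')(d) = Mul(4, Pow(d, 2)) (Function('j')(d) = Mul(Mul(2, d), Mul(2, d)) = Mul(4, Pow(d, 2)))
Mul(Add(Function('j')(-7), -30), B) = Mul(Add(Mul(4, Pow(-7, 2)), -30), Rational(529, 4)) = Mul(Add(Mul(4, 49), -30), Rational(529, 4)) = Mul(Add(196, -30), Rational(529, 4)) = Mul(166, Rational(529, 4)) = Rational(43907, 2)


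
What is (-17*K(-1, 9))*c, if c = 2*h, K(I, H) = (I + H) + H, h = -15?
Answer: 8670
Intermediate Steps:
K(I, H) = I + 2*H (K(I, H) = (H + I) + H = I + 2*H)
c = -30 (c = 2*(-15) = -30)
(-17*K(-1, 9))*c = -17*(-1 + 2*9)*(-30) = -17*(-1 + 18)*(-30) = -17*17*(-30) = -289*(-30) = 8670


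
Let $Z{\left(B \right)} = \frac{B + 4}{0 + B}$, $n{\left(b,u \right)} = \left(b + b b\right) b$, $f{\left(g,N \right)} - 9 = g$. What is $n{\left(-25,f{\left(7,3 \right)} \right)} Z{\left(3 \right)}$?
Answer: $-35000$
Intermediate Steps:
$f{\left(g,N \right)} = 9 + g$
$n{\left(b,u \right)} = b \left(b + b^{2}\right)$ ($n{\left(b,u \right)} = \left(b + b^{2}\right) b = b \left(b + b^{2}\right)$)
$Z{\left(B \right)} = \frac{4 + B}{B}$
$n{\left(-25,f{\left(7,3 \right)} \right)} Z{\left(3 \right)} = \left(-25\right)^{2} \left(1 - 25\right) \frac{4 + 3}{3} = 625 \left(-24\right) \frac{1}{3} \cdot 7 = \left(-15000\right) \frac{7}{3} = -35000$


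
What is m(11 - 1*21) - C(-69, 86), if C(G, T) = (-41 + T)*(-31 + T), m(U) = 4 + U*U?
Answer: -2371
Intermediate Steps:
m(U) = 4 + U**2
m(11 - 1*21) - C(-69, 86) = (4 + (11 - 1*21)**2) - (1271 + 86**2 - 72*86) = (4 + (11 - 21)**2) - (1271 + 7396 - 6192) = (4 + (-10)**2) - 1*2475 = (4 + 100) - 2475 = 104 - 2475 = -2371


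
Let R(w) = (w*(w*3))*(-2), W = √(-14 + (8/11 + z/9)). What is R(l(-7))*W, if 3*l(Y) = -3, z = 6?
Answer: -8*I*√858/11 ≈ -21.303*I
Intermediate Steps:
l(Y) = -1 (l(Y) = (⅓)*(-3) = -1)
W = 4*I*√858/33 (W = √(-14 + (8/11 + 6/9)) = √(-14 + (8*(1/11) + 6*(⅑))) = √(-14 + (8/11 + ⅔)) = √(-14 + 46/33) = √(-416/33) = 4*I*√858/33 ≈ 3.5505*I)
R(w) = -6*w² (R(w) = (w*(3*w))*(-2) = (3*w²)*(-2) = -6*w²)
R(l(-7))*W = (-6*(-1)²)*(4*I*√858/33) = (-6*1)*(4*I*√858/33) = -8*I*√858/11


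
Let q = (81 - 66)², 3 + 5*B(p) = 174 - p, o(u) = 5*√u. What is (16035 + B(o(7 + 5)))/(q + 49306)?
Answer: 80346/247655 - 2*√3/49531 ≈ 0.32436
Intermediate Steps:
B(p) = 171/5 - p/5 (B(p) = -⅗ + (174 - p)/5 = -⅗ + (174/5 - p/5) = 171/5 - p/5)
q = 225 (q = 15² = 225)
(16035 + B(o(7 + 5)))/(q + 49306) = (16035 + (171/5 - √(7 + 5)))/(225 + 49306) = (16035 + (171/5 - √12))/49531 = (16035 + (171/5 - 2*√3))*(1/49531) = (80346/5 - 2*√3)*(1/49531) = 80346/247655 - 2*√3/49531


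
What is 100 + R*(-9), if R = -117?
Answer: 1153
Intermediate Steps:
100 + R*(-9) = 100 - 117*(-9) = 100 + 1053 = 1153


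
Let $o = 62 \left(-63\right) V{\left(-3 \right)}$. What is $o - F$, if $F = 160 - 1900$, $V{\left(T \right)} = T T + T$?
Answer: $-21696$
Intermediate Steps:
$V{\left(T \right)} = T + T^{2}$ ($V{\left(T \right)} = T^{2} + T = T + T^{2}$)
$F = -1740$ ($F = 160 - 1900 = -1740$)
$o = -23436$ ($o = 62 \left(-63\right) \left(- 3 \left(1 - 3\right)\right) = - 3906 \left(\left(-3\right) \left(-2\right)\right) = \left(-3906\right) 6 = -23436$)
$o - F = -23436 - -1740 = -23436 + 1740 = -21696$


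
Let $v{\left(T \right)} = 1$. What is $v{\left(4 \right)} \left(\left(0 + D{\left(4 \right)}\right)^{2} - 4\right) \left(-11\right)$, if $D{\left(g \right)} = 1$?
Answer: $33$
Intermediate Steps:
$v{\left(4 \right)} \left(\left(0 + D{\left(4 \right)}\right)^{2} - 4\right) \left(-11\right) = 1 \left(\left(0 + 1\right)^{2} - 4\right) \left(-11\right) = 1 \left(1^{2} - 4\right) \left(-11\right) = 1 \left(1 - 4\right) \left(-11\right) = 1 \left(-3\right) \left(-11\right) = \left(-3\right) \left(-11\right) = 33$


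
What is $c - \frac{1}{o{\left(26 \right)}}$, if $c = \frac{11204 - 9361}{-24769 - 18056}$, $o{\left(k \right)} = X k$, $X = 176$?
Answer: $- \frac{8476393}{195967200} \approx -0.043254$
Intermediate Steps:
$o{\left(k \right)} = 176 k$
$c = - \frac{1843}{42825}$ ($c = \frac{1843}{-42825} = 1843 \left(- \frac{1}{42825}\right) = - \frac{1843}{42825} \approx -0.043036$)
$c - \frac{1}{o{\left(26 \right)}} = - \frac{1843}{42825} - \frac{1}{176 \cdot 26} = - \frac{1843}{42825} - \frac{1}{4576} = - \frac{8476393}{195967200}$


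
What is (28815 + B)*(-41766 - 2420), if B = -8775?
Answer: -885487440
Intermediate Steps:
(28815 + B)*(-41766 - 2420) = (28815 - 8775)*(-41766 - 2420) = 20040*(-44186) = -885487440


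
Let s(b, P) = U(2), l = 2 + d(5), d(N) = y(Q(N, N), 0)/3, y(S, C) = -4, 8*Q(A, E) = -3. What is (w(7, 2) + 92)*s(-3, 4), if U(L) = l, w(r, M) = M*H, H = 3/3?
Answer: 188/3 ≈ 62.667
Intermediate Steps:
Q(A, E) = -3/8 (Q(A, E) = (⅛)*(-3) = -3/8)
d(N) = -4/3
H = 1 (H = 3*(⅓) = 1)
w(r, M) = M (w(r, M) = M*1 = M)
l = ⅔ (l = 2 - 4/3 = ⅔ ≈ 0.66667)
U(L) = ⅔
s(b, P) = ⅔
(w(7, 2) + 92)*s(-3, 4) = (2 + 92)*(⅔) = 94*(⅔) = 188/3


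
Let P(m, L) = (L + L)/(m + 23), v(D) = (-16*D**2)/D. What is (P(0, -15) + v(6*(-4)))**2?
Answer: 77475204/529 ≈ 1.4646e+5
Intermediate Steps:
v(D) = -16*D
P(m, L) = 2*L/(23 + m) (P(m, L) = (2*L)/(23 + m) = 2*L/(23 + m))
(P(0, -15) + v(6*(-4)))**2 = (2*(-15)/(23 + 0) - 96*(-4))**2 = (2*(-15)/23 - 16*(-24))**2 = (2*(-15)*(1/23) + 384)**2 = (-30/23 + 384)**2 = (8802/23)**2 = 77475204/529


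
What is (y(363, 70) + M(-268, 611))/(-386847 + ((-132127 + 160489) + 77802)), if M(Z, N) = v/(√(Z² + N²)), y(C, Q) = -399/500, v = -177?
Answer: 133/46780500 + 59*√445145/41648211345 ≈ 3.7882e-6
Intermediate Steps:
y(C, Q) = -399/500 (y(C, Q) = -399*1/500 = -399/500)
M(Z, N) = -177/√(N² + Z²) (M(Z, N) = -177/√(Z² + N²) = -177/√(N² + Z²))
(y(363, 70) + M(-268, 611))/(-386847 + ((-132127 + 160489) + 77802)) = (-399/500 - 177/√(611² + (-268)²))/(-386847 + ((-132127 + 160489) + 77802)) = (-399/500 - 177/√(373321 + 71824))/(-386847 + (28362 + 77802)) = (-399/500 - 177*√445145/445145)/(-386847 + 106164) = (-399/500 - 177*√445145/445145)/(-280683) = (-399/500 - 177*√445145/445145)*(-1/280683) = 133/46780500 + 59*√445145/41648211345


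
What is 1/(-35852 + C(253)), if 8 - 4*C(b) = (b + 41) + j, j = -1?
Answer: -4/143693 ≈ -2.7837e-5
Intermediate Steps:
C(b) = -8 - b/4 (C(b) = 2 - ((b + 41) - 1)/4 = 2 - ((41 + b) - 1)/4 = 2 - (40 + b)/4 = 2 + (-10 - b/4) = -8 - b/4)
1/(-35852 + C(253)) = 1/(-35852 + (-8 - ¼*253)) = 1/(-35852 + (-8 - 253/4)) = 1/(-35852 - 285/4) = 1/(-143693/4) = -4/143693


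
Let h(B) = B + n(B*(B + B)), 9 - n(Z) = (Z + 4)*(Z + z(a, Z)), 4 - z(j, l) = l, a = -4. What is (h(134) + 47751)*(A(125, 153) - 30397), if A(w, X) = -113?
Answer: 2921942700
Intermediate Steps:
z(j, l) = 4 - l
n(Z) = -7 - 4*Z (n(Z) = 9 - (Z + 4)*(Z + (4 - Z)) = 9 - (4 + Z)*4 = 9 - (16 + 4*Z) = 9 + (-16 - 4*Z) = -7 - 4*Z)
h(B) = -7 + B - 8*B**2 (h(B) = B + (-7 - 4*B*(B + B)) = B + (-7 - 4*B*2*B) = B + (-7 - 8*B**2) = -7 + B - 8*B**2)
(h(134) + 47751)*(A(125, 153) - 30397) = ((-7 + 134 - 8*134**2) + 47751)*(-113 - 30397) = ((-7 + 134 - 8*17956) + 47751)*(-30510) = ((-7 + 134 - 143648) + 47751)*(-30510) = (-143521 + 47751)*(-30510) = -95770*(-30510) = 2921942700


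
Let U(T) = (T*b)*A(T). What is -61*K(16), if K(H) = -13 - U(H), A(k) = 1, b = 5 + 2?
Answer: 7625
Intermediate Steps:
b = 7
U(T) = 7*T (U(T) = (T*7)*1 = (7*T)*1 = 7*T)
K(H) = -13 - 7*H
-61*K(16) = -61*(-13 - 7*16) = -61*(-13 - 112) = -61*(-125) = 7625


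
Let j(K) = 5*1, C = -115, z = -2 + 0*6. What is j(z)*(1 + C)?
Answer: -570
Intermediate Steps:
z = -2 (z = -2 + 0 = -2)
j(K) = 5
j(z)*(1 + C) = 5*(1 - 115) = 5*(-114) = -570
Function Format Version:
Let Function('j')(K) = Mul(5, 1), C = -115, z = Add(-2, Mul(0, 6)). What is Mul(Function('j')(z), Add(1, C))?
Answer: -570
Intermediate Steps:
z = -2 (z = Add(-2, 0) = -2)
Function('j')(K) = 5
Mul(Function('j')(z), Add(1, C)) = Mul(5, Add(1, -115)) = Mul(5, -114) = -570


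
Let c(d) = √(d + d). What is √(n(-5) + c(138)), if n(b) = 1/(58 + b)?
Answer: √(53 + 5618*√69)/53 ≈ 4.0782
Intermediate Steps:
c(d) = √2*√d (c(d) = √(2*d) = √2*√d)
√(n(-5) + c(138)) = √(1/(58 - 5) + √2*√138) = √(1/53 + 2*√69)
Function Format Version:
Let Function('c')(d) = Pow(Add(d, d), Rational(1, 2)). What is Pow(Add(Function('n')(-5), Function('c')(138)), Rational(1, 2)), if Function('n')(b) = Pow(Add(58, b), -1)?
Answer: Mul(Rational(1, 53), Pow(Add(53, Mul(5618, Pow(69, Rational(1, 2)))), Rational(1, 2))) ≈ 4.0782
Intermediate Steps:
Function('c')(d) = Mul(Pow(2, Rational(1, 2)), Pow(d, Rational(1, 2))) (Function('c')(d) = Pow(Mul(2, d), Rational(1, 2)) = Mul(Pow(2, Rational(1, 2)), Pow(d, Rational(1, 2))))
Pow(Add(Function('n')(-5), Function('c')(138)), Rational(1, 2)) = Pow(Add(Pow(Add(58, -5), -1), Mul(Pow(2, Rational(1, 2)), Pow(138, Rational(1, 2)))), Rational(1, 2)) = Pow(Add(Pow(53, -1), Mul(2, Pow(69, Rational(1, 2)))), Rational(1, 2)) = Pow(Add(Rational(1, 53), Mul(2, Pow(69, Rational(1, 2)))), Rational(1, 2))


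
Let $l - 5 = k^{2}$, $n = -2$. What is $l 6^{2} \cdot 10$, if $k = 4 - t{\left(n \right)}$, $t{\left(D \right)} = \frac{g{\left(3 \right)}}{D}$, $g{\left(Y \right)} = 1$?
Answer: $9090$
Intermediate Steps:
$t{\left(D \right)} = \frac{1}{D}$ ($t{\left(D \right)} = 1 \frac{1}{D} = \frac{1}{D}$)
$k = \frac{9}{2}$ ($k = 4 - \frac{1}{-2} = 4 - - \frac{1}{2} = 4 + \frac{1}{2} = \frac{9}{2} \approx 4.5$)
$l = \frac{101}{4}$ ($l = 5 + \left(\frac{9}{2}\right)^{2} = 5 + \frac{81}{4} = \frac{101}{4} \approx 25.25$)
$l 6^{2} \cdot 10 = \frac{101 \cdot 6^{2}}{4} \cdot 10 = \frac{101}{4} \cdot 36 \cdot 10 = 909 \cdot 10 = 9090$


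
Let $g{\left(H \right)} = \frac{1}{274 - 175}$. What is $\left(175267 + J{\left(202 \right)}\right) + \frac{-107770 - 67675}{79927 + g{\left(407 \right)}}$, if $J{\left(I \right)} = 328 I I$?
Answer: $\frac{107289119128691}{7912774} \approx 1.3559 \cdot 10^{7}$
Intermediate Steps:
$g{\left(H \right)} = \frac{1}{99}$
$J{\left(I \right)} = 328 I^{2}$
$\left(175267 + J{\left(202 \right)}\right) + \frac{-107770 - 67675}{79927 + g{\left(407 \right)}} = \left(175267 + 328 \cdot 202^{2}\right) + \frac{-107770 - 67675}{79927 + \frac{1}{99}} = \left(175267 + 328 \cdot 40804\right) - \frac{175445}{\frac{7912774}{99}} = \left(175267 + 13383712\right) - \frac{17369055}{7912774} = 13558979 - \frac{17369055}{7912774} = \frac{107289119128691}{7912774}$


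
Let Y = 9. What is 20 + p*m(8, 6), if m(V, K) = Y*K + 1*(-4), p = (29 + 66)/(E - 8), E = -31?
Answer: -3970/39 ≈ -101.79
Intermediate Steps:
p = -95/39 (p = (29 + 66)/(-31 - 8) = 95/(-39) = 95*(-1/39) = -95/39 ≈ -2.4359)
m(V, K) = -4 + 9*K (m(V, K) = 9*K + 1*(-4) = 9*K - 4 = -4 + 9*K)
20 + p*m(8, 6) = 20 - 95*(-4 + 9*6)/39 = 20 - 95*(-4 + 54)/39 = 20 - 95/39*50 = 20 - 4750/39 = -3970/39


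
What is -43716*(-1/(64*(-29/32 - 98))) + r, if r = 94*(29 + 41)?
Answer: 6934614/1055 ≈ 6573.1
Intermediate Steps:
r = 6580 (r = 94*70 = 6580)
-43716*(-1/(64*(-29/32 - 98))) + r = -43716*(-1/(64*(-29/32 - 98))) + 6580 = -43716/((-3165/32*(-64))) + 6580 = -43716/6330 + 6580 = -43716*1/6330 + 6580 = -7286/1055 + 6580 = 6934614/1055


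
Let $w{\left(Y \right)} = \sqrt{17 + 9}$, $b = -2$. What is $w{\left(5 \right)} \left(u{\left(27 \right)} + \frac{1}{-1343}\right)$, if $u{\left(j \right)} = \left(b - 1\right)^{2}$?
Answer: $\frac{12086 \sqrt{26}}{1343} \approx 45.887$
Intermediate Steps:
$u{\left(j \right)} = 9$ ($u{\left(j \right)} = \left(-2 - 1\right)^{2} = \left(-3\right)^{2} = 9$)
$w{\left(Y \right)} = \sqrt{26}$
$w{\left(5 \right)} \left(u{\left(27 \right)} + \frac{1}{-1343}\right) = \sqrt{26} \left(9 + \frac{1}{-1343}\right) = \sqrt{26} \left(9 - \frac{1}{1343}\right) = \sqrt{26} \cdot \frac{12086}{1343} = \frac{12086 \sqrt{26}}{1343}$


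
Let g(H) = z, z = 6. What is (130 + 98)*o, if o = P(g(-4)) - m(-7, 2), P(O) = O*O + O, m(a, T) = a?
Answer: 11172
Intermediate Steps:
g(H) = 6
P(O) = O + O² (P(O) = O² + O = O + O²)
o = 49 (o = 6*(1 + 6) - 1*(-7) = 6*7 + 7 = 42 + 7 = 49)
(130 + 98)*o = (130 + 98)*49 = 228*49 = 11172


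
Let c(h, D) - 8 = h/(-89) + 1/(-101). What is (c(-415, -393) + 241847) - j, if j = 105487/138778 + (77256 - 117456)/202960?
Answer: 382723291134445110/1582422598177 ≈ 2.4186e+5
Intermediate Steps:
c(h, D) = 807/101 - h/89 (c(h, D) = 8 + (h/(-89) + 1/(-101)) = 8 + (h*(-1/89) + 1*(-1/101)) = 8 + (-h/89 - 1/101) = 8 + (-1/101 - h/89) = 807/101 - h/89)
j = 98942287/176039893 (j = 105487*(1/138778) - 40200*1/202960 = 105487/138778 - 1005/5074 = 98942287/176039893 ≈ 0.56205)
(c(-415, -393) + 241847) - j = ((807/101 - 1/89*(-415)) + 241847) - 1*98942287/176039893 = ((807/101 + 415/89) + 241847) - 98942287/176039893 = (113738/8989 + 241847) - 98942287/176039893 = 2174076421/8989 - 98942287/176039893 = 382723291134445110/1582422598177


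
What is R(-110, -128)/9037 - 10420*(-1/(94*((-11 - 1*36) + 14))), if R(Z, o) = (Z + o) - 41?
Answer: -47515499/14016387 ≈ -3.3900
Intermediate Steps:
R(Z, o) = -41 + Z + o
R(-110, -128)/9037 - 10420*(-1/(94*((-11 - 1*36) + 14))) = (-41 - 110 - 128)/9037 - 10420*(-1/(94*((-11 - 1*36) + 14))) = -279*1/9037 - 10420*(-1/(94*((-11 - 36) + 14))) = -279/9037 - 10420*(-1/(94*(-47 + 14))) = -279/9037 - 10420/((-94*(-33))) = -279/9037 - 10420/3102 = -279/9037 - 10420*1/3102 = -279/9037 - 5210/1551 = -47515499/14016387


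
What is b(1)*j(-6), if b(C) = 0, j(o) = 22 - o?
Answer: 0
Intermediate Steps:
b(1)*j(-6) = 0*(22 - 1*(-6)) = 0*(22 + 6) = 0*28 = 0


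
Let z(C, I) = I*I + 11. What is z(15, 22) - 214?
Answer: 281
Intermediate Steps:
z(C, I) = 11 + I² (z(C, I) = I² + 11 = 11 + I²)
z(15, 22) - 214 = (11 + 22²) - 214 = (11 + 484) - 214 = 495 - 214 = 281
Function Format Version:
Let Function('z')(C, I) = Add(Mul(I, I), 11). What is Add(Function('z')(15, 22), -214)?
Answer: 281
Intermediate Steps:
Function('z')(C, I) = Add(11, Pow(I, 2)) (Function('z')(C, I) = Add(Pow(I, 2), 11) = Add(11, Pow(I, 2)))
Add(Function('z')(15, 22), -214) = Add(Add(11, Pow(22, 2)), -214) = Add(Add(11, 484), -214) = Add(495, -214) = 281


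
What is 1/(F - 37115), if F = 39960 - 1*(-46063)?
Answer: 1/48908 ≈ 2.0447e-5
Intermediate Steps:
F = 86023 (F = 39960 + 46063 = 86023)
1/(F - 37115) = 1/(86023 - 37115) = 1/48908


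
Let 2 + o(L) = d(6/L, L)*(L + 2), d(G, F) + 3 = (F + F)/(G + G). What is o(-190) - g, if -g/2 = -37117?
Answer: -3614416/3 ≈ -1.2048e+6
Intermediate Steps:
g = 74234 (g = -2*(-37117) = 74234)
d(G, F) = -3 + F/G (d(G, F) = -3 + (F + F)/(G + G) = -3 + (2*F)/((2*G)) = -3 + (2*F)*(1/(2*G)) = -3 + F/G)
o(L) = -2 + (-3 + L²/6)*(2 + L) (o(L) = -2 + (-3 + L/((6/L)))*(L + 2) = -2 + (-3 + L*(L/6))*(2 + L) = -2 + (-3 + L²/6)*(2 + L))
o(-190) - g = (-8 + (⅓)*(-190)² + (⅙)*(-190)*(-18 + (-190)²)) - 1*74234 = (-8 + (⅓)*36100 + (⅙)*(-190)*(-18 + 36100)) - 74234 = (-8 + 36100/3 + (⅙)*(-190)*36082) - 74234 = (-8 + 36100/3 - 3427790/3) - 74234 = -3391714/3 - 74234 = -3614416/3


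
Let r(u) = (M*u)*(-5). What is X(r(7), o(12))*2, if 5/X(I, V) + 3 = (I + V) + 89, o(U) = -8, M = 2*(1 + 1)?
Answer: -5/31 ≈ -0.16129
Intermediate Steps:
M = 4 (M = 2*2 = 4)
r(u) = -20*u (r(u) = (4*u)*(-5) = -20*u)
X(I, V) = 5/(86 + I + V) (X(I, V) = 5/(-3 + ((I + V) + 89)) = 5/(-3 + (89 + I + V)) = 5/(86 + I + V))
X(r(7), o(12))*2 = (5/(86 - 20*7 - 8))*2 = (5/(86 - 140 - 8))*2 = (5/(-62))*2 = (5*(-1/62))*2 = -5/62*2 = -5/31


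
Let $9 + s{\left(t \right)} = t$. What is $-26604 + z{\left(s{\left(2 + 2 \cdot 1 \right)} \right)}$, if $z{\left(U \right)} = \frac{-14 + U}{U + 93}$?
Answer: $- \frac{2341171}{88} \approx -26604.0$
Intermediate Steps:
$s{\left(t \right)} = -9 + t$
$z{\left(U \right)} = \frac{-14 + U}{93 + U}$
$-26604 + z{\left(s{\left(2 + 2 \cdot 1 \right)} \right)} = -26604 + \frac{-14 + \left(-9 + \left(2 + 2 \cdot 1\right)\right)}{93 + \left(-9 + \left(2 + 2 \cdot 1\right)\right)} = -26604 + \frac{-14 + \left(-9 + \left(2 + 2\right)\right)}{93 + \left(-9 + \left(2 + 2\right)\right)} = -26604 + \frac{-14 + \left(-9 + 4\right)}{93 + \left(-9 + 4\right)} = -26604 + \frac{-14 - 5}{93 - 5} = -26604 + \frac{1}{88} \left(-19\right) = -26604 - \frac{19}{88} = - \frac{2341171}{88}$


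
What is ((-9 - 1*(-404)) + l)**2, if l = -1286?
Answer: 793881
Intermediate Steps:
((-9 - 1*(-404)) + l)**2 = ((-9 - 1*(-404)) - 1286)**2 = ((-9 + 404) - 1286)**2 = (395 - 1286)**2 = (-891)**2 = 793881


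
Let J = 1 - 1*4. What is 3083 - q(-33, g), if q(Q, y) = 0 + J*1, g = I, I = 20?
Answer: 3086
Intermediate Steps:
J = -3 (J = 1 - 4 = -3)
g = 20
q(Q, y) = -3 (q(Q, y) = 0 - 3*1 = 0 - 3 = -3)
3083 - q(-33, g) = 3083 - 1*(-3) = 3083 + 3 = 3086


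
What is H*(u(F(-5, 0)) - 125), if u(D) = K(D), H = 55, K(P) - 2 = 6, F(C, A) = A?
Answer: -6435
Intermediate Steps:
K(P) = 8 (K(P) = 2 + 6 = 8)
u(D) = 8
H*(u(F(-5, 0)) - 125) = 55*(8 - 125) = 55*(-117) = -6435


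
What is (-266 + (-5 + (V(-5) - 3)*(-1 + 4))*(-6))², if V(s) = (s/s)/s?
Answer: 795664/25 ≈ 31827.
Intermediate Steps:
V(s) = 1/s
(-266 + (-5 + (V(-5) - 3)*(-1 + 4))*(-6))² = (-266 + (-5 + (1/(-5) - 3)*(-1 + 4))*(-6))² = (-266 + (-5 + (-⅕ - 3)*3)*(-6))² = (-266 + (-5 - 16/5*3)*(-6))² = (-266 + (-5 - 48/5)*(-6))² = (-266 - 73/5*(-6))² = (-266 + 438/5)² = (-892/5)² = 795664/25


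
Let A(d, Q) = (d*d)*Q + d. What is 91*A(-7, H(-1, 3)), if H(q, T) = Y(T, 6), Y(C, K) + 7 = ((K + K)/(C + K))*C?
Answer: -14014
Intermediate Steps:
Y(C, K) = -7 + 2*C*K/(C + K) (Y(C, K) = -7 + ((K + K)/(C + K))*C = -7 + ((2*K)/(C + K))*C = -7 + (2*K/(C + K))*C = -7 + 2*C*K/(C + K))
H(q, T) = (-42 + 5*T)/(6 + T) (H(q, T) = (-7*T - 7*6 + 2*T*6)/(T + 6) = (-7*T - 42 + 12*T)/(6 + T) = (-42 + 5*T)/(6 + T))
A(d, Q) = d + Q*d² (A(d, Q) = d²*Q + d = Q*d² + d = d + Q*d²)
91*A(-7, H(-1, 3)) = 91*(-7*(1 + ((-42 + 5*3)/(6 + 3))*(-7))) = 91*(-7*(1 + ((-42 + 15)/9)*(-7))) = 91*(-7*(1 + ((⅑)*(-27))*(-7))) = 91*(-7*(1 - 3*(-7))) = 91*(-7*(1 + 21)) = 91*(-7*22) = 91*(-154) = -14014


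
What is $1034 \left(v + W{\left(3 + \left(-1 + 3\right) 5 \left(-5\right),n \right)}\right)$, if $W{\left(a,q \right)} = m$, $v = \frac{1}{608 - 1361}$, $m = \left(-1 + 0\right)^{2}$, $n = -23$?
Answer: $\frac{777568}{753} \approx 1032.6$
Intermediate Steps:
$m = 1$ ($m = \left(-1\right)^{2} = 1$)
$v = - \frac{1}{753}$ ($v = \frac{1}{-753} = - \frac{1}{753} \approx -0.001328$)
$W{\left(a,q \right)} = 1$
$1034 \left(v + W{\left(3 + \left(-1 + 3\right) 5 \left(-5\right),n \right)}\right) = 1034 \left(- \frac{1}{753} + 1\right) = 1034 \cdot \frac{752}{753} = \frac{777568}{753}$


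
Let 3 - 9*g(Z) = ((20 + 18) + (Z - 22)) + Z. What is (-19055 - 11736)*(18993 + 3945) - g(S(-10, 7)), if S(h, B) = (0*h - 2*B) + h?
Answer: -6356555657/9 ≈ -7.0628e+8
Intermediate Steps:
S(h, B) = h - 2*B (S(h, B) = (0 - 2*B) + h = -2*B + h = h - 2*B)
g(Z) = -13/9 - 2*Z/9 (g(Z) = ⅓ - (((20 + 18) + (Z - 22)) + Z)/9 = ⅓ - ((38 + (-22 + Z)) + Z)/9 = ⅓ - ((16 + Z) + Z)/9 = ⅓ - (16 + 2*Z)/9 = ⅓ + (-16/9 - 2*Z/9) = -13/9 - 2*Z/9)
(-19055 - 11736)*(18993 + 3945) - g(S(-10, 7)) = (-19055 - 11736)*(18993 + 3945) - (-13/9 - 2*(-10 - 2*7)/9) = -30791*22938 - (-13/9 - 2*(-10 - 14)/9) = -706283958 - (-13/9 - 2/9*(-24)) = -706283958 - (-13/9 + 16/3) = -706283958 - 1*35/9 = -706283958 - 35/9 = -6356555657/9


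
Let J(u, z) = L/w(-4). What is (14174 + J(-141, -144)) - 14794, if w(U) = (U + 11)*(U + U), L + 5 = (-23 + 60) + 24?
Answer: -621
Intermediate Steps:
L = 56 (L = -5 + ((-23 + 60) + 24) = -5 + (37 + 24) = -5 + 61 = 56)
w(U) = 2*U*(11 + U) (w(U) = (11 + U)*(2*U) = 2*U*(11 + U))
J(u, z) = -1 (J(u, z) = 56/((2*(-4)*(11 - 4))) = 56/((2*(-4)*7)) = 56/(-56) = 56*(-1/56) = -1)
(14174 + J(-141, -144)) - 14794 = (14174 - 1) - 14794 = 14173 - 14794 = -621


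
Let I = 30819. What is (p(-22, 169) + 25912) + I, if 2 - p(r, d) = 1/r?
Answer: 1248127/22 ≈ 56733.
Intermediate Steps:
p(r, d) = 2 - 1/r
(p(-22, 169) + 25912) + I = ((2 - 1/(-22)) + 25912) + 30819 = ((2 - 1*(-1/22)) + 25912) + 30819 = ((2 + 1/22) + 25912) + 30819 = (45/22 + 25912) + 30819 = 570109/22 + 30819 = 1248127/22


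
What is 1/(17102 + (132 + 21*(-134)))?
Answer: 1/14420 ≈ 6.9348e-5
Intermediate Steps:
1/(17102 + (132 + 21*(-134))) = 1/(17102 + (132 - 2814)) = 1/(17102 - 2682) = 1/14420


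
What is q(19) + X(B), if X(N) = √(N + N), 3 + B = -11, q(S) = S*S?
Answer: 361 + 2*I*√7 ≈ 361.0 + 5.2915*I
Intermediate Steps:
q(S) = S²
B = -14 (B = -3 - 11 = -14)
X(N) = √2*√N (X(N) = √(2*N) = √2*√N)
q(19) + X(B) = 19² + √2*√(-14) = 361 + √2*(I*√14) = 361 + 2*I*√7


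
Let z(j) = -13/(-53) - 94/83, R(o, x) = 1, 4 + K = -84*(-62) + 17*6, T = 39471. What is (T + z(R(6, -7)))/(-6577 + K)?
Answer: -173629026/5591129 ≈ -31.054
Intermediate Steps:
K = 5306 (K = -4 + (-84*(-62) + 17*6) = -4 + (5208 + 102) = -4 + 5310 = 5306)
z(j) = -3903/4399 (z(j) = -13*(-1/53) - 94*1/83 = 13/53 - 94/83 = -3903/4399)
(T + z(R(6, -7)))/(-6577 + K) = (39471 - 3903/4399)/(-6577 + 5306) = (173629026/4399)/(-1271) = (173629026/4399)*(-1/1271) = -173629026/5591129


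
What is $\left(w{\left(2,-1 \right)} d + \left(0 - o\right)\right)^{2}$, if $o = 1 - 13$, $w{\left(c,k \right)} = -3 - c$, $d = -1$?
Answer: $289$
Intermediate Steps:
$o = -12$ ($o = 1 - 13 = -12$)
$\left(w{\left(2,-1 \right)} d + \left(0 - o\right)\right)^{2} = \left(\left(-3 - 2\right) \left(-1\right) + \left(0 - -12\right)\right)^{2} = \left(\left(-3 - 2\right) \left(-1\right) + \left(0 + 12\right)\right)^{2} = \left(\left(-5\right) \left(-1\right) + 12\right)^{2} = \left(5 + 12\right)^{2} = 17^{2} = 289$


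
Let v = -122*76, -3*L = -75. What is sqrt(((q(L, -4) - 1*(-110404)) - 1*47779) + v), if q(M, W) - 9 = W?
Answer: sqrt(53358) ≈ 230.99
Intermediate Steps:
L = 25 (L = -1/3*(-75) = 25)
q(M, W) = 9 + W
v = -9272
sqrt(((q(L, -4) - 1*(-110404)) - 1*47779) + v) = sqrt((((9 - 4) - 1*(-110404)) - 1*47779) - 9272) = sqrt(((5 + 110404) - 47779) - 9272) = sqrt((110409 - 47779) - 9272) = sqrt(62630 - 9272) = sqrt(53358)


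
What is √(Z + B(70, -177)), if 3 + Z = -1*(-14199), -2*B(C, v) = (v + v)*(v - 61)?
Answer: 7*I*√570 ≈ 167.12*I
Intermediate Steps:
B(C, v) = -v*(-61 + v) (B(C, v) = -(v + v)*(v - 61)/2 = -2*v*(-61 + v)/2 = -v*(-61 + v))
Z = 14196 (Z = -3 - 1*(-14199) = -3 + 14199 = 14196)
√(Z + B(70, -177)) = √(14196 - 177*(61 - 1*(-177))) = √(14196 - 177*(61 + 177)) = √(14196 - 177*238) = √(14196 - 42126) = √(-27930) = 7*I*√570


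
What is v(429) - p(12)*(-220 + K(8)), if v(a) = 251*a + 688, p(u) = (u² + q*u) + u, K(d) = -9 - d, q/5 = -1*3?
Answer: 102679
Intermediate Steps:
q = -15 (q = 5*(-1*3) = 5*(-3) = -15)
p(u) = u² - 14*u (p(u) = (u² - 15*u) + u = u² - 14*u)
v(a) = 688 + 251*a
v(429) - p(12)*(-220 + K(8)) = (688 + 251*429) - 12*(-14 + 12)*(-220 + (-9 - 1*8)) = (688 + 107679) - 12*(-2)*(-220 + (-9 - 8)) = 108367 - (-24)*(-220 - 17) = 108367 - (-24)*(-237) = 108367 - 1*5688 = 108367 - 5688 = 102679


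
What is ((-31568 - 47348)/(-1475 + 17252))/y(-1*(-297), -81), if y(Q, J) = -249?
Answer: 78916/3928473 ≈ 0.020088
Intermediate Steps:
((-31568 - 47348)/(-1475 + 17252))/y(-1*(-297), -81) = ((-31568 - 47348)/(-1475 + 17252))/(-249) = -78916/15777*(-1/249) = 78916/3928473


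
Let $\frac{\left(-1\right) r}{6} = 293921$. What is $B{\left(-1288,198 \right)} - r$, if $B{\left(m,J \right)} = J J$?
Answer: $1802730$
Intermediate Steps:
$B{\left(m,J \right)} = J^{2}$
$r = -1763526$ ($r = \left(-6\right) 293921 = -1763526$)
$B{\left(-1288,198 \right)} - r = 198^{2} - -1763526 = 39204 + 1763526 = 1802730$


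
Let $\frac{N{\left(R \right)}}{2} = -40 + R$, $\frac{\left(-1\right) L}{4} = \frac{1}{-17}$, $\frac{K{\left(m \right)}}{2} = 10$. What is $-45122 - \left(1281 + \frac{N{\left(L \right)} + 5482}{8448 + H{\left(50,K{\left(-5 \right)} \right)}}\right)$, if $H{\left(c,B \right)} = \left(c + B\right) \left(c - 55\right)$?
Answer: $- \frac{3194103620}{68833} \approx -46404.0$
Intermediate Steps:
$K{\left(m \right)} = 20$ ($K{\left(m \right)} = 2 \cdot 10 = 20$)
$L = \frac{4}{17}$ ($L = - \frac{4}{-17} = \left(-4\right) \left(- \frac{1}{17}\right) = \frac{4}{17} \approx 0.23529$)
$H{\left(c,B \right)} = \left(-55 + c\right) \left(B + c\right)$ ($H{\left(c,B \right)} = \left(B + c\right) \left(-55 + c\right) = \left(-55 + c\right) \left(B + c\right)$)
$N{\left(R \right)} = -80 + 2 R$ ($N{\left(R \right)} = 2 \left(-40 + R\right) = -80 + 2 R$)
$-45122 - \left(1281 + \frac{N{\left(L \right)} + 5482}{8448 + H{\left(50,K{\left(-5 \right)} \right)}}\right) = -45122 - \left(1281 + \frac{\left(-80 + 2 \cdot \frac{4}{17}\right) + 5482}{8448 + \left(50^{2} - 1100 - 2750 + 20 \cdot 50\right)}\right) = -45122 - \left(1281 + \frac{\left(-80 + \frac{8}{17}\right) + 5482}{8448 + \left(2500 - 1100 - 2750 + 1000\right)}\right) = -45122 - \left(1281 + \frac{- \frac{1352}{17} + 5482}{8448 - 350}\right) = -45122 - \left(1281 + \frac{91842}{17 \cdot 8098}\right) = -45122 - \left(1281 + \frac{91842}{17} \cdot \frac{1}{8098}\right) = -45122 - \frac{88220994}{68833} = - \frac{3194103620}{68833}$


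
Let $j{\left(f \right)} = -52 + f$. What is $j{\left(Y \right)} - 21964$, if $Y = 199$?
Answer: $-21817$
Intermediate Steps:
$j{\left(Y \right)} - 21964 = \left(-52 + 199\right) - 21964 = 147 - 21964 = -21817$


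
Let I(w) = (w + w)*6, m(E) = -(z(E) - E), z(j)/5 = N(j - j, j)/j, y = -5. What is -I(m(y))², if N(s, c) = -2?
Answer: -7056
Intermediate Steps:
z(j) = -10/j (z(j) = 5*(-2/j) = -10/j)
m(E) = E + 10/E (m(E) = -(-10/E - E) = -(-E - 10/E) = E + 10/E)
I(w) = 12*w (I(w) = (2*w)*6 = 12*w)
-I(m(y))² = -(12*(-5 + 10/(-5)))² = -(12*(-5 + 10*(-⅕)))² = -(12*(-5 - 2))² = -(12*(-7))² = -1*(-84)² = -1*7056 = -7056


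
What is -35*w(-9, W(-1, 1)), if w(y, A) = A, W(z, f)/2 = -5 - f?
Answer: 420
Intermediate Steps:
W(z, f) = -10 - 2*f (W(z, f) = 2*(-5 - f) = -10 - 2*f)
-35*w(-9, W(-1, 1)) = -35*(-10 - 2*1) = -35*(-10 - 2) = -35*(-12) = 420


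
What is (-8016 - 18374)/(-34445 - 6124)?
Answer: 26390/40569 ≈ 0.65050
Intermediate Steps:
(-8016 - 18374)/(-34445 - 6124) = -26390/(-40569) = -26390*(-1/40569) = 26390/40569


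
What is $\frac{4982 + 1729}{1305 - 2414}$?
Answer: $- \frac{6711}{1109} \approx -6.0514$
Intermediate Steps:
$\frac{4982 + 1729}{1305 - 2414} = \frac{6711}{-1109} = 6711 \left(- \frac{1}{1109}\right) = - \frac{6711}{1109}$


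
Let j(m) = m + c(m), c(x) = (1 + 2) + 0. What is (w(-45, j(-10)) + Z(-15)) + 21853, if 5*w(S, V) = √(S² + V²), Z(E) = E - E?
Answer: 21853 + √2074/5 ≈ 21862.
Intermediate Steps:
Z(E) = 0
c(x) = 3 (c(x) = 3 + 0 = 3)
j(m) = 3 + m (j(m) = m + 3 = 3 + m)
w(S, V) = √(S² + V²)/5
(w(-45, j(-10)) + Z(-15)) + 21853 = (√((-45)² + (3 - 10)²)/5 + 0) + 21853 = (√(2025 + (-7)²)/5 + 0) + 21853 = (√(2025 + 49)/5 + 0) + 21853 = (√2074/5 + 0) + 21853 = √2074/5 + 21853 = 21853 + √2074/5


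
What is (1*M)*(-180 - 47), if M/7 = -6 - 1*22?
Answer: 44492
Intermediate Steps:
M = -196 (M = 7*(-6 - 1*22) = 7*(-6 - 22) = 7*(-28) = -196)
(1*M)*(-180 - 47) = (1*(-196))*(-180 - 47) = -196*(-227) = 44492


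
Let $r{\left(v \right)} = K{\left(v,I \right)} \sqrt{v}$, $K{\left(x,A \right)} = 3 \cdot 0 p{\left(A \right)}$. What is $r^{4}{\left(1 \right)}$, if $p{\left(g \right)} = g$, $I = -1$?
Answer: $0$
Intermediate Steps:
$K{\left(x,A \right)} = 0$ ($K{\left(x,A \right)} = 3 \cdot 0 A = 0 A = 0$)
$r{\left(v \right)} = 0$ ($r{\left(v \right)} = 0 \sqrt{v} = 0$)
$r^{4}{\left(1 \right)} = 0^{4} = 0$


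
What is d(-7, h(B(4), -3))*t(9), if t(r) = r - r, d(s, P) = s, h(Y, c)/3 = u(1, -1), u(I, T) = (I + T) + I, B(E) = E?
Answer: 0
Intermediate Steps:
u(I, T) = T + 2*I
h(Y, c) = 3 (h(Y, c) = 3*(-1 + 2*1) = 3*(-1 + 2) = 3*1 = 3)
t(r) = 0
d(-7, h(B(4), -3))*t(9) = -7*0 = 0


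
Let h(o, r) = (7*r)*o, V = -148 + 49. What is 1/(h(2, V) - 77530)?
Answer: -1/78916 ≈ -1.2672e-5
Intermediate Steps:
V = -99
h(o, r) = 7*o*r
1/(h(2, V) - 77530) = 1/(7*2*(-99) - 77530) = 1/(-1386 - 77530) = 1/(-78916) = -1/78916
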